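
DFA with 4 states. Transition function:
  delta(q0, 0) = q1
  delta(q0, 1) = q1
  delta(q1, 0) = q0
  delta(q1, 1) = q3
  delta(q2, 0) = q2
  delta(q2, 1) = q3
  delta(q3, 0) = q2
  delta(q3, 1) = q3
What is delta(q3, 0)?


Looking up transition function:
delta(q3, 0) in the table
Row: q3, Column: 0
Result: q2

q2


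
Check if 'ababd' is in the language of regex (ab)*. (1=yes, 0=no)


Pattern: (ab)*
String: 'ababd'
Pattern requires: zero or more repetitions of 'ab'
Length 5 is odd -> cannot be (ab)* -> no match
Result: 0

0


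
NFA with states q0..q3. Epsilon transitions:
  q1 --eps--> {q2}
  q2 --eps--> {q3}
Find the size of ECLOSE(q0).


Starting from q0
Initialize closure = {q0}
q0 has no outgoing epsilon transitions -> nothing to add
Final closure: {q0}
Size = 1

1


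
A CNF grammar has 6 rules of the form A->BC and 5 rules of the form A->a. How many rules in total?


CNF allows two rule forms:
  A -> BC (binary): 6 rules
  A -> a (terminal): 5 rules
Total = 6 + 5 = 11

11


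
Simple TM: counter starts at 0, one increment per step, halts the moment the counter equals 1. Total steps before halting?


Counter starts at 0. Counting sequence:
  Step 1: counter = 1
Counter reached 1 -> halt
Total steps = 1

1


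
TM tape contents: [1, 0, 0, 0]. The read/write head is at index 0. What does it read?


Tape: [1, 0, 0, 0]
Positions: 0 1 2 3
Values:    1 0 0 0
Head at position 0
tape[0] = 1

1


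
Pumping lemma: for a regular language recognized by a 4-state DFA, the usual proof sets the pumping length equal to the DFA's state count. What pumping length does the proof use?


Pumping lemma for regular languages (standard proof):
Take p = |Q|, the number of DFA states.
Any string of length >= |Q| passes through |Q|+1 states while reading its first |Q| symbols,
so by pigeonhole some state repeats, giving the loop that can be pumped.
Here |Q| = 4
Therefore the proof uses p = 4

4


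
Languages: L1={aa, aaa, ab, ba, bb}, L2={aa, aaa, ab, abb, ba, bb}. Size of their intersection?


L1 = {aa, aaa, ab, ba, bb}
L2 = {aa, aaa, ab, abb, ba, bb}
Checking each string in L1 against L2:
  'aa': in L2? Yes
  'aaa': in L2? Yes
  'ab': in L2? Yes
  'ba': in L2? Yes
  'bb': in L2? Yes
Intersection = {aa, aaa, ab, ba, bb}
|L1 ∩ L2| = 5

5


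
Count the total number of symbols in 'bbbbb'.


String: 'bbbbb'
Counting characters:
  'b' appears 5 time(s)
Total length = 0 + 5 = 5

5


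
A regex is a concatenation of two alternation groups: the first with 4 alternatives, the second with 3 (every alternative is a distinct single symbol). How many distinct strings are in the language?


First group: 4 alternatives
Second group: 3 alternatives
Concatenation: each choice from group 1 pairs with each from group 2
Total = 4 x 3 = 12

12


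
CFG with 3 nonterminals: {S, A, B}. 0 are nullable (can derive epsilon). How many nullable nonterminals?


Nonterminals: {S, A, B}
A nonterminal is nullable if it can derive epsilon
Counting nullable nonterminals: 0
Total nullable = 0

0


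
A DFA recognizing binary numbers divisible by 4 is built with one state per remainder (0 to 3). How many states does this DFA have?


Divisibility by 4 is tracked via the remainder mod 4: 0, 1, ..., 3
The construction assigns one state to each remainder
Number of remainders = 4

4


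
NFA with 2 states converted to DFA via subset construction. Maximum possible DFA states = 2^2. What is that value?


NFA has 2 states
Subset construction: each DFA state = subset of NFA states
Maximum subsets = 2^2
2^2 = 4

4


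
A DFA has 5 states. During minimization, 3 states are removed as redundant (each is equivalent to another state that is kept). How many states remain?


Original DFA: 5 states
Redundant states removed: 3
Minimized states = original - removed
= 5 - 3
= 2

2


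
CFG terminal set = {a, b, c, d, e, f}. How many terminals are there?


Terminal symbols: a, b, c, d, e, f
Counting each: a (#1), b (#2), c (#3), d (#4), e (#5), f (#6)
Total = 6

6


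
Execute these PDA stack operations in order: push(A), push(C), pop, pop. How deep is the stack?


Tracing stack operations:
  push(A) -> stack = [A], depth=1
  push(C) -> stack = [A,C], depth=2
  pop -> removed C, stack = [A], depth=1
  pop -> removed A, stack = [], depth=0
Final depth = 0

0


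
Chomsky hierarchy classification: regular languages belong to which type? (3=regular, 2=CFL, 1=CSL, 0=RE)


Chomsky hierarchy levels:
  Type 3: Regular (DFA/NFA/regex)
  Type 2: Context-free (PDA)
  Type 1: Context-sensitive
  Type 0: Recursively enumerable (TM)
'regular' corresponds to Type 3

3


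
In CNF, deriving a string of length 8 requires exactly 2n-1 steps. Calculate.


Chomsky Normal Form derivation:
String length n = 8
Each step either:
  - Splits a nonterminal into two (n-1 such steps)
  - Converts a nonterminal to terminal (n such steps)
Total = (n-1) + n = 2n - 1
= 2(8) - 1
= 16 - 1
= 15

15


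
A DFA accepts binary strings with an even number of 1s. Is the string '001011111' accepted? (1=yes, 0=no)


DFA has 2 states: q_even (start, accept=yes) and q_odd
Processing string '001011111' character by character:
  Position 0: read '0', 1-count=0 -> q_even (no change)
  Position 1: read '0', 1-count=0 -> q_even (no change)
  Position 2: read '1', 1-count=1 -> q_odd
  Position 3: read '0', 1-count=1 -> q_odd (no change)
  Position 4: read '1', 1-count=2 -> q_even
  Position 5: read '1', 1-count=3 -> q_odd
  Position 6: read '1', 1-count=4 -> q_even
  Position 7: read '1', 1-count=5 -> q_odd
  Position 8: read '1', 1-count=6 -> q_even
Final state: q_even, total 1s = 6 (even); the DFA requires an even count -> accept

1


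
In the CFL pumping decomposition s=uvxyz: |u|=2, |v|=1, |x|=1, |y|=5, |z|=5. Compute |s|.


|s| = |u| + |v| + |x| + |y| + |z|
= 2 + 1 + 1 + 5 + 5
= 3 + 1 + 10
= 4 + 10
= 14

14


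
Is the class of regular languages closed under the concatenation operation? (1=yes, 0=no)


Regular languages are closed under:
- Union (DFA product construction)
- Intersection (DFA product construction)
- Complement (swap accept/reject states)
- Concatenation (NFA construction)
- Kleene star (NFA construction)
concatenation is in this list
Therefore: closed

1


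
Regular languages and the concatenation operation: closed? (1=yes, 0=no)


Regular languages are closed under all standard operations:
- Union: Yes (product construction)
- Intersection: Yes (product construction)
- Complement: Yes (swap accept/reject)
- Concatenation: Yes (NFA construction)
Operation: concatenation -> Closed

1


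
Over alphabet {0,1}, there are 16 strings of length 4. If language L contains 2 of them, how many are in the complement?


Alphabet: {0,1}
String length: 4
Total strings of length 4 = 2^4 = 16
Strings in L = 2
Complement = total - |L|
= 16 - 2
= 14

14


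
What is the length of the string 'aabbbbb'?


String: 'aabbbbb'
Counting characters:
  'a' appears 2 time(s)
  'b' appears 5 time(s)
Total length = 2 + 5 = 7

7


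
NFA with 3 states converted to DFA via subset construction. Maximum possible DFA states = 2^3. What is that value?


NFA has 3 states
Subset construction: each DFA state = subset of NFA states
Maximum subsets = 2^3
2^3 = 8

8


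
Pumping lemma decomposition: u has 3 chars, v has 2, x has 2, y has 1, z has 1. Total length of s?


|s| = |u| + |v| + |x| + |y| + |z|
= 3 + 2 + 2 + 1 + 1
= 5 + 2 + 2
= 7 + 2
= 9

9


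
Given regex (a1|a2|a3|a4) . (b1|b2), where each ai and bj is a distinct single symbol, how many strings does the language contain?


First group: 4 alternatives
Second group: 2 alternatives
Concatenation: each choice from group 1 pairs with each from group 2
Total = 4 x 2 = 8

8


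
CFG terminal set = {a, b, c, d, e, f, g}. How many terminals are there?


Terminal symbols: a, b, c, d, e, f, g
Counting each: a (#1), b (#2), c (#3), d (#4), e (#5), f (#6), g (#7)
Total = 7

7


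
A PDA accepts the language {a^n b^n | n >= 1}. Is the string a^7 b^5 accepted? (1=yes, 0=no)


Language requires equal numbers of a's and b's
PDA pushes for each 'a', pops for each 'b'
Number of a's = 7
Number of b's = 5
7 != 5 -> Reject

0


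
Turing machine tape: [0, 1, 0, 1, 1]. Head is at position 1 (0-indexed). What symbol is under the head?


Tape: [0, 1, 0, 1, 1]
Positions: 0 1 2 3 4
Values:    0 1 0 1 1
Head at position 1
tape[1] = 1

1


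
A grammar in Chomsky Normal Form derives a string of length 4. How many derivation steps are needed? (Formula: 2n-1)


Chomsky Normal Form derivation:
String length n = 4
Each step either:
  - Splits a nonterminal into two (n-1 such steps)
  - Converts a nonterminal to terminal (n such steps)
Total = (n-1) + n = 2n - 1
= 2(4) - 1
= 8 - 1
= 7

7


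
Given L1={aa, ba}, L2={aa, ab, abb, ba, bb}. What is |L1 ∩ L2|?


L1 = {aa, ba}
L2 = {aa, ab, abb, ba, bb}
Checking each string in L1 against L2:
  'aa': in L2? Yes
  'ba': in L2? Yes
Intersection = {aa, ba}
|L1 ∩ L2| = 2

2


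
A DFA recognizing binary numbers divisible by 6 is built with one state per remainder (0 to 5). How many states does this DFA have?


Divisibility by 6 is tracked via the remainder mod 6: 0, 1, ..., 5
The construction assigns one state to each remainder
Number of remainders = 6

6


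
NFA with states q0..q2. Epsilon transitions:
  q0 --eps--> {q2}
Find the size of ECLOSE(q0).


Starting from q0
Initialize closure = {q0}
Follow epsilon from q0 -> add q2
Final closure: {q0, q2}
Size = 2

2


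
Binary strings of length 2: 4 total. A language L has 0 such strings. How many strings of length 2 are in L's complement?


Alphabet: {0,1}
String length: 2
Total strings of length 2 = 2^2 = 4
Strings in L = 0
Complement = total - |L|
= 4 - 0
= 4

4


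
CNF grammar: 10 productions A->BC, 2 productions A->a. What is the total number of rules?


CNF allows two rule forms:
  A -> BC (binary): 10 rules
  A -> a (terminal): 2 rules
Total = 10 + 2 = 12

12


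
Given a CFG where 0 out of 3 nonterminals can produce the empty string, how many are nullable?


Nonterminals: {S, A, B}
A nonterminal is nullable if it can derive epsilon
Counting nullable nonterminals: 0
Total nullable = 0

0


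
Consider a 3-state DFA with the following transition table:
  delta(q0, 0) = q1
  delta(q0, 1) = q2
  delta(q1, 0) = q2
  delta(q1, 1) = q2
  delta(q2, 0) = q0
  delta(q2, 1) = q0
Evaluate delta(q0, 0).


Looking up transition function:
delta(q0, 0) in the table
Row: q0, Column: 0
Result: q1

q1


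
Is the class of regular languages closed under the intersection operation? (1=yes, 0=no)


Regular languages are closed under:
- Union (DFA product construction)
- Intersection (DFA product construction)
- Complement (swap accept/reject states)
- Concatenation (NFA construction)
- Kleene star (NFA construction)
intersection is in this list
Therefore: closed

1


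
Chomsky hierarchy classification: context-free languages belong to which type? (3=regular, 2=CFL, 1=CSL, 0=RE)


Chomsky hierarchy levels:
  Type 3: Regular (DFA/NFA/regex)
  Type 2: Context-free (PDA)
  Type 1: Context-sensitive
  Type 0: Recursively enumerable (TM)
'context-free' corresponds to Type 2

2


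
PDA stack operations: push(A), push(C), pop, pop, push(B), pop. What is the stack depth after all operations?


Tracing stack operations:
  push(A) -> stack = [A], depth=1
  push(C) -> stack = [A,C], depth=2
  pop -> removed C, stack = [A], depth=1
  pop -> removed A, stack = [], depth=0
  push(B) -> stack = [B], depth=1
  pop -> removed B, stack = [], depth=0
Final depth = 0

0


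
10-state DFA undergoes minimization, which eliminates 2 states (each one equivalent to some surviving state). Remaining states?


Original DFA: 10 states
Redundant states removed: 2
Minimized states = original - removed
= 10 - 2
= 8

8


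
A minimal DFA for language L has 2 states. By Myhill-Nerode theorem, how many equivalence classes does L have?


Myhill-Nerode theorem:
Number of equivalence classes = number of states in minimal DFA
Minimal DFA states = 2
Therefore equivalence classes = 2

2


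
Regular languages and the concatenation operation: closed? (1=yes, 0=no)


Regular languages are closed under all standard operations:
- Union: Yes (product construction)
- Intersection: Yes (product construction)
- Complement: Yes (swap accept/reject)
- Concatenation: Yes (NFA construction)
Operation: concatenation -> Closed

1


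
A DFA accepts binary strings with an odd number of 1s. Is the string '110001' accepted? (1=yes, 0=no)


DFA has 2 states: q_even (start, accept=no) and q_odd
Processing string '110001' character by character:
  Position 0: read '1', 1-count=1 -> q_odd
  Position 1: read '1', 1-count=2 -> q_even
  Position 2: read '0', 1-count=2 -> q_even (no change)
  Position 3: read '0', 1-count=2 -> q_even (no change)
  Position 4: read '0', 1-count=2 -> q_even (no change)
  Position 5: read '1', 1-count=3 -> q_odd
Final state: q_odd, total 1s = 3 (odd); the DFA requires an odd count -> accept

1


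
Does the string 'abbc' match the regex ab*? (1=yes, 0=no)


Pattern: ab*
String: 'abbc'
Pattern requires: exactly one 'a' followed by zero or more 'b's
First char is 'a' -> OK
Rest 'bbc': all b's? No
Result: 0

0


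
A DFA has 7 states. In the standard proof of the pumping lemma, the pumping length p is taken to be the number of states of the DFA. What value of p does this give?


Pumping lemma for regular languages (standard proof):
Take p = |Q|, the number of DFA states.
Any string of length >= |Q| passes through |Q|+1 states while reading its first |Q| symbols,
so by pigeonhole some state repeats, giving the loop that can be pumped.
Here |Q| = 7
Therefore the proof uses p = 7

7


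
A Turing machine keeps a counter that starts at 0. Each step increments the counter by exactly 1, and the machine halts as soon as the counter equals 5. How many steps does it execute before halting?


Counter starts at 0. Counting sequence:
  Step 1: counter = 1
  Step 2: counter = 2
  Step 3: counter = 3
  Step 4: counter = 4
  Step 5: counter = 5
Counter reached 5 -> halt
Total steps = 5

5


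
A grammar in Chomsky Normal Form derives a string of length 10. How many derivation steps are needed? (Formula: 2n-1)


Chomsky Normal Form derivation:
String length n = 10
Each step either:
  - Splits a nonterminal into two (n-1 such steps)
  - Converts a nonterminal to terminal (n such steps)
Total = (n-1) + n = 2n - 1
= 2(10) - 1
= 20 - 1
= 19

19


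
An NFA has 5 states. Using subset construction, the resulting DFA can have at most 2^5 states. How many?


NFA has 5 states
Subset construction: each DFA state = subset of NFA states
Maximum subsets = 2^5
2^5 = 32

32


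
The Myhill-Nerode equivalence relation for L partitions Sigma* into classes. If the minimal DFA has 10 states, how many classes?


Myhill-Nerode theorem:
Number of equivalence classes = number of states in minimal DFA
Minimal DFA states = 10
Therefore equivalence classes = 10

10


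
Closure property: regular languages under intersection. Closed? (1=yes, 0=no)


Regular languages are closed under:
- Union (DFA product construction)
- Intersection (DFA product construction)
- Complement (swap accept/reject states)
- Concatenation (NFA construction)
- Kleene star (NFA construction)
intersection is in this list
Therefore: closed

1


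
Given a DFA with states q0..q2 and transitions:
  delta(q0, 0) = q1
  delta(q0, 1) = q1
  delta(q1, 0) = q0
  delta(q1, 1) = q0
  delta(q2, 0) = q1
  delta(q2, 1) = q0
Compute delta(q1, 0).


Looking up transition function:
delta(q1, 0) in the table
Row: q1, Column: 0
Result: q0

q0


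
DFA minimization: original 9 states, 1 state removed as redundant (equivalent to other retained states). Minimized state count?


Original DFA: 9 states
Redundant states removed: 1
Minimized states = original - removed
= 9 - 1
= 8

8


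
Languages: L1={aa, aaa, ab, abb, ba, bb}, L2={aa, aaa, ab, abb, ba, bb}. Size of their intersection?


L1 = {aa, aaa, ab, abb, ba, bb}
L2 = {aa, aaa, ab, abb, ba, bb}
Checking each string in L1 against L2:
  'aa': in L2? Yes
  'aaa': in L2? Yes
  'ab': in L2? Yes
  'abb': in L2? Yes
  'ba': in L2? Yes
  'bb': in L2? Yes
Intersection = {aa, aaa, ab, abb, ba, bb}
|L1 ∩ L2| = 6

6


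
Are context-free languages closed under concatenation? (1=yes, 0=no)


CFL closure properties:
  Closed under: union, concatenation, Kleene star
  NOT closed under: intersection, complement
Operation 'concatenation' is in closed list -> Yes (closed)

1


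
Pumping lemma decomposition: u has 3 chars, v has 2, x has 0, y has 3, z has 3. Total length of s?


|s| = |u| + |v| + |x| + |y| + |z|
= 3 + 2 + 0 + 3 + 3
= 5 + 0 + 6
= 5 + 6
= 11

11


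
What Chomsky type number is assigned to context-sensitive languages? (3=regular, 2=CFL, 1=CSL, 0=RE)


Chomsky hierarchy levels:
  Type 3: Regular (DFA/NFA/regex)
  Type 2: Context-free (PDA)
  Type 1: Context-sensitive
  Type 0: Recursively enumerable (TM)
'context-sensitive' corresponds to Type 1

1


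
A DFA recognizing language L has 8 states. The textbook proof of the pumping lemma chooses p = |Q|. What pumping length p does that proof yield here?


Pumping lemma for regular languages (standard proof):
Take p = |Q|, the number of DFA states.
Any string of length >= |Q| passes through |Q|+1 states while reading its first |Q| symbols,
so by pigeonhole some state repeats, giving the loop that can be pumped.
Here |Q| = 8
Therefore the proof uses p = 8

8


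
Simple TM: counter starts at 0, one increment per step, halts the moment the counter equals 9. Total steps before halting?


Counter starts at 0. Counting sequence:
  Step 1: counter = 1
  Step 2: counter = 2
  Step 3: counter = 3
  Step 4: counter = 4
  Step 5: counter = 5
  Step 6: counter = 6
  ...
  Step 9: counter = 9
Counter reached 9 -> halt
Total steps = 9

9


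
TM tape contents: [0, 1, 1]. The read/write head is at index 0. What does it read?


Tape: [0, 1, 1]
Positions: 0 1 2
Values:    0 1 1
Head at position 0
tape[0] = 0

0


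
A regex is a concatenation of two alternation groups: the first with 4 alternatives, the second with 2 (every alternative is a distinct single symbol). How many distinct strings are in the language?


First group: 4 alternatives
Second group: 2 alternatives
Concatenation: each choice from group 1 pairs with each from group 2
Total = 4 x 2 = 8

8


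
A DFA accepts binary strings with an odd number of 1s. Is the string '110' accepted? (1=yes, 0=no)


DFA has 2 states: q_even (start, accept=no) and q_odd
Processing string '110' character by character:
  Position 0: read '1', 1-count=1 -> q_odd
  Position 1: read '1', 1-count=2 -> q_even
  Position 2: read '0', 1-count=2 -> q_even (no change)
Final state: q_even, total 1s = 2 (even); the DFA requires an odd count -> reject

0


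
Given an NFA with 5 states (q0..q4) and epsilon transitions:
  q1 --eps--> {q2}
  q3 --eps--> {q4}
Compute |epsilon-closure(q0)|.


Starting from q0
Initialize closure = {q0}
q0 has no outgoing epsilon transitions -> nothing to add
Final closure: {q0}
Size = 1

1


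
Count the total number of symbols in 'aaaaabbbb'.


String: 'aaaaabbbb'
Counting characters:
  'a' appears 5 time(s)
  'b' appears 4 time(s)
Total length = 5 + 4 = 9

9


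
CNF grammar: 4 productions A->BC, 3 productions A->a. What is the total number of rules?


CNF allows two rule forms:
  A -> BC (binary): 4 rules
  A -> a (terminal): 3 rules
Total = 4 + 3 = 7

7


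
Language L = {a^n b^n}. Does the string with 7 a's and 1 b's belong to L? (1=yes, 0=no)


Language requires equal numbers of a's and b's
PDA pushes for each 'a', pops for each 'b'
Number of a's = 7
Number of b's = 1
7 != 1 -> Reject

0


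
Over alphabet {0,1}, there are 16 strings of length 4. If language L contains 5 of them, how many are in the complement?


Alphabet: {0,1}
String length: 4
Total strings of length 4 = 2^4 = 16
Strings in L = 5
Complement = total - |L|
= 16 - 5
= 11

11


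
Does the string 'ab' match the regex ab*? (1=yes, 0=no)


Pattern: ab*
String: 'ab'
Pattern requires: exactly one 'a' followed by zero or more 'b's
First char is 'a' -> OK
Rest 'b': all b's? Yes
Result: 1

1


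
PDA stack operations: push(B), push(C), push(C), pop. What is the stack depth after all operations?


Tracing stack operations:
  push(B) -> stack = [B], depth=1
  push(C) -> stack = [B,C], depth=2
  push(C) -> stack = [B,C,C], depth=3
  pop -> removed C, stack = [B,C], depth=2
Final depth = 2

2


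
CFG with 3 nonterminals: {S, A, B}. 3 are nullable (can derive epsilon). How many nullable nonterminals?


Nonterminals: {S, A, B}
A nonterminal is nullable if it can derive epsilon
Counting nullable nonterminals: 3
Total nullable = 3

3


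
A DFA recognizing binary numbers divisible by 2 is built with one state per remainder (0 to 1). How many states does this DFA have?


Divisibility by 2 is tracked via the remainder mod 2: 0, 1, ..., 1
The construction assigns one state to each remainder
Number of remainders = 2

2


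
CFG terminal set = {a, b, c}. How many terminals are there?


Terminal symbols: a, b, c
Counting each: a (#1), b (#2), c (#3)
Total = 3

3


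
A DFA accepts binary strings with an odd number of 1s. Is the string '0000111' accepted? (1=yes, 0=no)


DFA has 2 states: q_even (start, accept=no) and q_odd
Processing string '0000111' character by character:
  Position 0: read '0', 1-count=0 -> q_even (no change)
  Position 1: read '0', 1-count=0 -> q_even (no change)
  Position 2: read '0', 1-count=0 -> q_even (no change)
  Position 3: read '0', 1-count=0 -> q_even (no change)
  Position 4: read '1', 1-count=1 -> q_odd
  Position 5: read '1', 1-count=2 -> q_even
  Position 6: read '1', 1-count=3 -> q_odd
Final state: q_odd, total 1s = 3 (odd); the DFA requires an odd count -> accept

1


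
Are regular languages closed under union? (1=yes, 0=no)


Regular languages are closed under:
- Union (DFA product construction)
- Intersection (DFA product construction)
- Complement (swap accept/reject states)
- Concatenation (NFA construction)
- Kleene star (NFA construction)
union is in this list
Therefore: closed

1


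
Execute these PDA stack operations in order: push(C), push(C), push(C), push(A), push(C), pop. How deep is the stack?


Tracing stack operations:
  push(C) -> stack = [C], depth=1
  push(C) -> stack = [C,C], depth=2
  push(C) -> stack = [C,C,C], depth=3
  push(A) -> stack = [C,C,C,A], depth=4
  push(C) -> stack = [C,C,C,A,C], depth=5
  pop -> removed C, stack = [C,C,C,A], depth=4
Final depth = 4

4


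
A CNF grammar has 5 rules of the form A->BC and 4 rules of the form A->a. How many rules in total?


CNF allows two rule forms:
  A -> BC (binary): 5 rules
  A -> a (terminal): 4 rules
Total = 5 + 4 = 9

9


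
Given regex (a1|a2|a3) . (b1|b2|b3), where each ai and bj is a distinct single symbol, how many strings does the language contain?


First group: 3 alternatives
Second group: 3 alternatives
Concatenation: each choice from group 1 pairs with each from group 2
Total = 3 x 3 = 9

9


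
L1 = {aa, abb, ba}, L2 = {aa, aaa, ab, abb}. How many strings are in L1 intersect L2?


L1 = {aa, abb, ba}
L2 = {aa, aaa, ab, abb}
Checking each string in L1 against L2:
  'aa': in L2? Yes
  'abb': in L2? Yes
  'ba': in L2? No
Intersection = {aa, abb}
|L1 ∩ L2| = 2

2


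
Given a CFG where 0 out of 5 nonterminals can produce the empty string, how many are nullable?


Nonterminals: {S, A, B, C, D}
A nonterminal is nullable if it can derive epsilon
Counting nullable nonterminals: 0
Total nullable = 0

0


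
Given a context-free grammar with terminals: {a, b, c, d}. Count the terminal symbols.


Terminal symbols: a, b, c, d
Counting each: a (#1), b (#2), c (#3), d (#4)
Total = 4

4


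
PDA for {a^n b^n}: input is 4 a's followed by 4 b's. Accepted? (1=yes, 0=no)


Language requires equal numbers of a's and b's
PDA pushes for each 'a', pops for each 'b'
Number of a's = 4
Number of b's = 4
4 == 4 -> Accept

1


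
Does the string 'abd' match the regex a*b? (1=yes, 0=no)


Pattern: a*b
String: 'abd'
Pattern requires: zero or more 'a's followed by exactly one 'b'
Found 1 leading 'a's
Remaining: 'bd'
Remaining is not 'b' -> no match
Result: 0

0


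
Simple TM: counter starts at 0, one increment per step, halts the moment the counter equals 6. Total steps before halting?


Counter starts at 0. Counting sequence:
  Step 1: counter = 1
  Step 2: counter = 2
  Step 3: counter = 3
  Step 4: counter = 4
  Step 5: counter = 5
  Step 6: counter = 6
Counter reached 6 -> halt
Total steps = 6

6


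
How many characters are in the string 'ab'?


String: 'ab'
Counting characters:
  'a' appears 1 time(s)
  'b' appears 1 time(s)
Total length = 1 + 1 = 2

2


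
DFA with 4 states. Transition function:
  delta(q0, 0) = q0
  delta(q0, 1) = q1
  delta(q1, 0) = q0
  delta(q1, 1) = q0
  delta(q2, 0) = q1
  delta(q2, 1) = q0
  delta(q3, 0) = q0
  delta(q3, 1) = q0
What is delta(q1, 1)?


Looking up transition function:
delta(q1, 1) in the table
Row: q1, Column: 1
Result: q0

q0


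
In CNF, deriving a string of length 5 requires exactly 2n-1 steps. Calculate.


Chomsky Normal Form derivation:
String length n = 5
Each step either:
  - Splits a nonterminal into two (n-1 such steps)
  - Converts a nonterminal to terminal (n such steps)
Total = (n-1) + n = 2n - 1
= 2(5) - 1
= 10 - 1
= 9

9


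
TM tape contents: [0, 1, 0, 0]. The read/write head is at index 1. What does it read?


Tape: [0, 1, 0, 0]
Positions: 0 1 2 3
Values:    0 1 0 0
Head at position 1
tape[1] = 1

1


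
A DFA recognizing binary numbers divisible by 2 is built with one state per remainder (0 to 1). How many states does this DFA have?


Divisibility by 2 is tracked via the remainder mod 2: 0, 1, ..., 1
The construction assigns one state to each remainder
Number of remainders = 2

2


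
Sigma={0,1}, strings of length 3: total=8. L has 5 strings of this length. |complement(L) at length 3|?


Alphabet: {0,1}
String length: 3
Total strings of length 3 = 2^3 = 8
Strings in L = 5
Complement = total - |L|
= 8 - 5
= 3

3


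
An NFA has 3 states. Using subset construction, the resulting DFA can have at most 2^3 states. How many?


NFA has 3 states
Subset construction: each DFA state = subset of NFA states
Maximum subsets = 2^3
2^3 = 8

8


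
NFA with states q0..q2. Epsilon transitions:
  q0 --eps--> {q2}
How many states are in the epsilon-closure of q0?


Starting from q0
Initialize closure = {q0}
Follow epsilon from q0 -> add q2
Final closure: {q0, q2}
Size = 2

2


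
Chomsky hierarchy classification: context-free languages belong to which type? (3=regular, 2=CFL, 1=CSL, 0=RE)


Chomsky hierarchy levels:
  Type 3: Regular (DFA/NFA/regex)
  Type 2: Context-free (PDA)
  Type 1: Context-sensitive
  Type 0: Recursively enumerable (TM)
'context-free' corresponds to Type 2

2


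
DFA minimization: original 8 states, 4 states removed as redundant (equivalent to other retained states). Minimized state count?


Original DFA: 8 states
Redundant states removed: 4
Minimized states = original - removed
= 8 - 4
= 4

4


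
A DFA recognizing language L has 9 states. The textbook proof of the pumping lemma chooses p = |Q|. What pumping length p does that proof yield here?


Pumping lemma for regular languages (standard proof):
Take p = |Q|, the number of DFA states.
Any string of length >= |Q| passes through |Q|+1 states while reading its first |Q| symbols,
so by pigeonhole some state repeats, giving the loop that can be pumped.
Here |Q| = 9
Therefore the proof uses p = 9

9


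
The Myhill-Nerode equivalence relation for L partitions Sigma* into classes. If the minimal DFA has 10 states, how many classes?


Myhill-Nerode theorem:
Number of equivalence classes = number of states in minimal DFA
Minimal DFA states = 10
Therefore equivalence classes = 10

10


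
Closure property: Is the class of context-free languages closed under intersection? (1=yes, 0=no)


CFL closure properties:
  Closed under: union, concatenation, Kleene star
  NOT closed under: intersection, complement
Operation 'intersection' is in not-closed list -> No (not closed)

0


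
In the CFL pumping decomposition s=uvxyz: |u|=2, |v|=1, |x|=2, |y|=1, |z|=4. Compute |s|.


|s| = |u| + |v| + |x| + |y| + |z|
= 2 + 1 + 2 + 1 + 4
= 3 + 2 + 5
= 5 + 5
= 10

10


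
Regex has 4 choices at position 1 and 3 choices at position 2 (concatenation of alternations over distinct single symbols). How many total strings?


First group: 4 alternatives
Second group: 3 alternatives
Concatenation: each choice from group 1 pairs with each from group 2
Total = 4 x 3 = 12

12


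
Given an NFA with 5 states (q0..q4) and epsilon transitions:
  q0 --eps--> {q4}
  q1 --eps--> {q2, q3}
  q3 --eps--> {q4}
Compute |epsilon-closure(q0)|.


Starting from q0
Initialize closure = {q0}
Follow epsilon from q0 -> add q4
Final closure: {q0, q4}
Size = 2

2


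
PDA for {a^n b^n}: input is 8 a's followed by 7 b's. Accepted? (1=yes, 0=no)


Language requires equal numbers of a's and b's
PDA pushes for each 'a', pops for each 'b'
Number of a's = 8
Number of b's = 7
8 != 7 -> Reject

0


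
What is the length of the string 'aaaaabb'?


String: 'aaaaabb'
Counting characters:
  'a' appears 5 time(s)
  'b' appears 2 time(s)
Total length = 5 + 2 = 7

7


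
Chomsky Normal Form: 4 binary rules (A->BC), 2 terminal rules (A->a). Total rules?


CNF allows two rule forms:
  A -> BC (binary): 4 rules
  A -> a (terminal): 2 rules
Total = 4 + 2 = 6

6


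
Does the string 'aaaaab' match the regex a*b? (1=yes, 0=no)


Pattern: a*b
String: 'aaaaab'
Pattern requires: zero or more 'a's followed by exactly one 'b'
Found 5 leading 'a's
Remaining: 'b'
Remaining is exactly 'b' -> match
Result: 1

1


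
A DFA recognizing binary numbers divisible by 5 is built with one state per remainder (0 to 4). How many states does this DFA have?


Divisibility by 5 is tracked via the remainder mod 5: 0, 1, ..., 4
The construction assigns one state to each remainder
Number of remainders = 5

5


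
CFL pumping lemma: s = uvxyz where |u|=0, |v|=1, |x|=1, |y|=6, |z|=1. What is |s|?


|s| = |u| + |v| + |x| + |y| + |z|
= 0 + 1 + 1 + 6 + 1
= 1 + 1 + 7
= 2 + 7
= 9

9


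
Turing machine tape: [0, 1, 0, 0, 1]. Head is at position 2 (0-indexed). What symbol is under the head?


Tape: [0, 1, 0, 0, 1]
Positions: 0 1 2 3 4
Values:    0 1 0 0 1
Head at position 2
tape[2] = 0

0


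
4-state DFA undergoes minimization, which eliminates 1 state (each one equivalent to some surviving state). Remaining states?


Original DFA: 4 states
Redundant states removed: 1
Minimized states = original - removed
= 4 - 1
= 3

3


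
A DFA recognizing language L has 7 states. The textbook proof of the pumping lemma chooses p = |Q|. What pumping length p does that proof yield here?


Pumping lemma for regular languages (standard proof):
Take p = |Q|, the number of DFA states.
Any string of length >= |Q| passes through |Q|+1 states while reading its first |Q| symbols,
so by pigeonhole some state repeats, giving the loop that can be pumped.
Here |Q| = 7
Therefore the proof uses p = 7

7


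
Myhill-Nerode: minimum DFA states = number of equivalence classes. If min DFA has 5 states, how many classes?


Myhill-Nerode theorem:
Number of equivalence classes = number of states in minimal DFA
Minimal DFA states = 5
Therefore equivalence classes = 5

5


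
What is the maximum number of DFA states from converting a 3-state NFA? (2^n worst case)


NFA has 3 states
Subset construction: each DFA state = subset of NFA states
Maximum subsets = 2^3
2^3 = 8

8


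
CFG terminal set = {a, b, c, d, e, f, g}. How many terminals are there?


Terminal symbols: a, b, c, d, e, f, g
Counting each: a (#1), b (#2), c (#3), d (#4), e (#5), f (#6), g (#7)
Total = 7

7


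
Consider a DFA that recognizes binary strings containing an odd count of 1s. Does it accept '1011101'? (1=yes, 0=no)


DFA has 2 states: q_even (start, accept=no) and q_odd
Processing string '1011101' character by character:
  Position 0: read '1', 1-count=1 -> q_odd
  Position 1: read '0', 1-count=1 -> q_odd (no change)
  Position 2: read '1', 1-count=2 -> q_even
  Position 3: read '1', 1-count=3 -> q_odd
  Position 4: read '1', 1-count=4 -> q_even
  Position 5: read '0', 1-count=4 -> q_even (no change)
  Position 6: read '1', 1-count=5 -> q_odd
Final state: q_odd, total 1s = 5 (odd); the DFA requires an odd count -> accept

1


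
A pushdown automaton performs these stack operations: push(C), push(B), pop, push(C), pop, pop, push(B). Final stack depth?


Tracing stack operations:
  push(C) -> stack = [C], depth=1
  push(B) -> stack = [C,B], depth=2
  pop -> removed B, stack = [C], depth=1
  push(C) -> stack = [C,C], depth=2
  pop -> removed C, stack = [C], depth=1
  pop -> removed C, stack = [], depth=0
  push(B) -> stack = [B], depth=1
Final depth = 1

1


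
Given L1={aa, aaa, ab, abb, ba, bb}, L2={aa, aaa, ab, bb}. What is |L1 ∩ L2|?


L1 = {aa, aaa, ab, abb, ba, bb}
L2 = {aa, aaa, ab, bb}
Checking each string in L1 against L2:
  'aa': in L2? Yes
  'aaa': in L2? Yes
  'ab': in L2? Yes
  'abb': in L2? No
  'ba': in L2? No
  'bb': in L2? Yes
Intersection = {aa, aaa, ab, bb}
|L1 ∩ L2| = 4

4


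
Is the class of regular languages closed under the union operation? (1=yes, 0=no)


Regular languages are closed under:
- Union (DFA product construction)
- Intersection (DFA product construction)
- Complement (swap accept/reject states)
- Concatenation (NFA construction)
- Kleene star (NFA construction)
union is in this list
Therefore: closed

1


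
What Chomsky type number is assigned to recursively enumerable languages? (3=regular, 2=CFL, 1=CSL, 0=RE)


Chomsky hierarchy levels:
  Type 3: Regular (DFA/NFA/regex)
  Type 2: Context-free (PDA)
  Type 1: Context-sensitive
  Type 0: Recursively enumerable (TM)
'recursively enumerable' corresponds to Type 0

0


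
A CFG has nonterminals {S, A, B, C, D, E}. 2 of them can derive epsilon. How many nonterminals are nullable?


Nonterminals: {S, A, B, C, D, E}
A nonterminal is nullable if it can derive epsilon
Counting nullable nonterminals: 2
Total nullable = 2

2


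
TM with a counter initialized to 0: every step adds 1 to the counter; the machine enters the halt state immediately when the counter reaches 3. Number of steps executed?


Counter starts at 0. Counting sequence:
  Step 1: counter = 1
  Step 2: counter = 2
  Step 3: counter = 3
Counter reached 3 -> halt
Total steps = 3

3


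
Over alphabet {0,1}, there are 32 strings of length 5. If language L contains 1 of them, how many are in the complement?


Alphabet: {0,1}
String length: 5
Total strings of length 5 = 2^5 = 32
Strings in L = 1
Complement = total - |L|
= 32 - 1
= 31

31


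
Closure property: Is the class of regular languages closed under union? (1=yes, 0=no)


Regular languages are closed under all standard operations:
- Union: Yes (product construction)
- Intersection: Yes (product construction)
- Complement: Yes (swap accept/reject)
- Concatenation: Yes (NFA construction)
Operation: union -> Closed

1


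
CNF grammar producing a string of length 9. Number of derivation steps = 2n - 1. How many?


Chomsky Normal Form derivation:
String length n = 9
Each step either:
  - Splits a nonterminal into two (n-1 such steps)
  - Converts a nonterminal to terminal (n such steps)
Total = (n-1) + n = 2n - 1
= 2(9) - 1
= 18 - 1
= 17

17


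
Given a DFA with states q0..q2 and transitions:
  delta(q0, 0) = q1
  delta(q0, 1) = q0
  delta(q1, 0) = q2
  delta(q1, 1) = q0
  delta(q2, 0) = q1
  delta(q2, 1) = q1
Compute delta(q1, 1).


Looking up transition function:
delta(q1, 1) in the table
Row: q1, Column: 1
Result: q0

q0


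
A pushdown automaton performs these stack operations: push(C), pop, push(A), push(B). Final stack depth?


Tracing stack operations:
  push(C) -> stack = [C], depth=1
  pop -> removed C, stack = [], depth=0
  push(A) -> stack = [A], depth=1
  push(B) -> stack = [A,B], depth=2
Final depth = 2

2


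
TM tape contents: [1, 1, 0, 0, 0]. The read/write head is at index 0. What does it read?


Tape: [1, 1, 0, 0, 0]
Positions: 0 1 2 3 4
Values:    1 1 0 0 0
Head at position 0
tape[0] = 1

1


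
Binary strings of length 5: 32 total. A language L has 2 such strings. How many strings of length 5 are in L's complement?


Alphabet: {0,1}
String length: 5
Total strings of length 5 = 2^5 = 32
Strings in L = 2
Complement = total - |L|
= 32 - 2
= 30

30


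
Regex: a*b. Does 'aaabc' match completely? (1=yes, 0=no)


Pattern: a*b
String: 'aaabc'
Pattern requires: zero or more 'a's followed by exactly one 'b'
Found 3 leading 'a's
Remaining: 'bc'
Remaining is not 'b' -> no match
Result: 0

0


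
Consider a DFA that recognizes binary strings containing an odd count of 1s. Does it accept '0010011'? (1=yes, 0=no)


DFA has 2 states: q_even (start, accept=no) and q_odd
Processing string '0010011' character by character:
  Position 0: read '0', 1-count=0 -> q_even (no change)
  Position 1: read '0', 1-count=0 -> q_even (no change)
  Position 2: read '1', 1-count=1 -> q_odd
  Position 3: read '0', 1-count=1 -> q_odd (no change)
  Position 4: read '0', 1-count=1 -> q_odd (no change)
  Position 5: read '1', 1-count=2 -> q_even
  Position 6: read '1', 1-count=3 -> q_odd
Final state: q_odd, total 1s = 3 (odd); the DFA requires an odd count -> accept

1


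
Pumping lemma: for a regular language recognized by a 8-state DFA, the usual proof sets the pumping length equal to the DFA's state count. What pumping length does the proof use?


Pumping lemma for regular languages (standard proof):
Take p = |Q|, the number of DFA states.
Any string of length >= |Q| passes through |Q|+1 states while reading its first |Q| symbols,
so by pigeonhole some state repeats, giving the loop that can be pumped.
Here |Q| = 8
Therefore the proof uses p = 8

8


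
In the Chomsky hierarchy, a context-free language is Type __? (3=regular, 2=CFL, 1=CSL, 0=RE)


Chomsky hierarchy levels:
  Type 3: Regular (DFA/NFA/regex)
  Type 2: Context-free (PDA)
  Type 1: Context-sensitive
  Type 0: Recursively enumerable (TM)
'context-free' corresponds to Type 2

2


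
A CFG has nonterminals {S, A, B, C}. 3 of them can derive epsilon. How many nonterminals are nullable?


Nonterminals: {S, A, B, C}
A nonterminal is nullable if it can derive epsilon
Counting nullable nonterminals: 3
Total nullable = 3

3


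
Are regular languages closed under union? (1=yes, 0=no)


Regular languages are closed under:
- Union (DFA product construction)
- Intersection (DFA product construction)
- Complement (swap accept/reject states)
- Concatenation (NFA construction)
- Kleene star (NFA construction)
union is in this list
Therefore: closed

1


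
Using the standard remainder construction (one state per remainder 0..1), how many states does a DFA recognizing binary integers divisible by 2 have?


Divisibility by 2 is tracked via the remainder mod 2: 0, 1, ..., 1
The construction assigns one state to each remainder
Number of remainders = 2

2


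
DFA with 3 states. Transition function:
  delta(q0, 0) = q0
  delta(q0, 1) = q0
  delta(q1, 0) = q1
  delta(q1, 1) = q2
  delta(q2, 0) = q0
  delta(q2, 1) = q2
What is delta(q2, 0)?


Looking up transition function:
delta(q2, 0) in the table
Row: q2, Column: 0
Result: q0

q0


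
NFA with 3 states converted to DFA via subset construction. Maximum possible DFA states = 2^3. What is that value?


NFA has 3 states
Subset construction: each DFA state = subset of NFA states
Maximum subsets = 2^3
2^3 = 8

8
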